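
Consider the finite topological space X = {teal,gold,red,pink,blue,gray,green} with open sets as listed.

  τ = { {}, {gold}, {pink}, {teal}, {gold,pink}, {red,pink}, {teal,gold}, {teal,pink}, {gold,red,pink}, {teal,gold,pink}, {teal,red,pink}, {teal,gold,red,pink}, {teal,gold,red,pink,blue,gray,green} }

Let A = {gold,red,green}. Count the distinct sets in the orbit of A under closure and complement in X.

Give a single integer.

closure: X∖int(X∖A) = X∖{teal,pink} = {gold,red,blue,gray,green}
Let k=closure and c=complement:
  1. A     = {gold,red,green}
  2. kA    = {gold,red,blue,gray,green}
  3. cA    = {teal,pink,blue,gray}
  4. ckA   = {teal,pink}
  5. kcA   = {teal,red,pink,blue,gray,green}
  6. ckcA  = {gold}
  7. kckcA = {gold,blue,gray,green}
  8. ckckcA = {teal,red,pink}
— saturated at 8

8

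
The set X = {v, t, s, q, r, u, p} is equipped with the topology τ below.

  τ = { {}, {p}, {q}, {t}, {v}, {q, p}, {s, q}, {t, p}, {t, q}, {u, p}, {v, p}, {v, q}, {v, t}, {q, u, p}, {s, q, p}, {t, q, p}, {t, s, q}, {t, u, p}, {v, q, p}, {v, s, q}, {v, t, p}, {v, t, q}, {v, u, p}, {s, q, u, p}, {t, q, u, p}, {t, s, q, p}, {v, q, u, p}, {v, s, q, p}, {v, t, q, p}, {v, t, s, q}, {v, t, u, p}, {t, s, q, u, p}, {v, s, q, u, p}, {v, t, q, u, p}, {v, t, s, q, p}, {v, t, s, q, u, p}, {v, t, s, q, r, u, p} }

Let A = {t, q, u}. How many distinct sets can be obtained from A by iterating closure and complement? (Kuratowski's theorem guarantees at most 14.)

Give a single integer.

10

closure: X∖int(X∖A) = X∖{v, p} = {t, s, q, r, u}
Let k=closure and c=complement:
  1. A     = {t, q, u}
  2. kA    = {t, s, q, r, u}
  3. cA    = {v, s, r, p}
  4. ckA   = {v, p}
  5. kcA   = {v, s, r, u, p}
  6. kckA  = {v, r, u, p}
  7. ckcA  = {t, q}
  8. ckckA = {t, s, q}
  9. kckcA = {t, s, q, r}
  10. ckckcA = {v, u, p}
— saturated at 10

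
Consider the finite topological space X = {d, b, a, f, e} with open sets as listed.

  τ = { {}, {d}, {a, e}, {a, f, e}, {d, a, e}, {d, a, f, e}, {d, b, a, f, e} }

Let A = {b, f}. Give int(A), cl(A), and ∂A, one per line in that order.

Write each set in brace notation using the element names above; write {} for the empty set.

U open, U⊆A: {}. int(A) = ⋃ = {}
X∖A={d, a, e}, int(X∖A)={d, a, e}, hence cl(A)={b, f}
∂A: remove int from cl → {b, f}

int(A) = {}
cl(A)  = {b, f}
∂A     = {b, f}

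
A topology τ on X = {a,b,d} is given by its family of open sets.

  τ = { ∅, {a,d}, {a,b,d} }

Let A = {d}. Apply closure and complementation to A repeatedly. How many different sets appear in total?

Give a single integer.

complement {a,b}; its interior ∅; cl(A) = X∖∅ = {a,b,d}
With k = closure, c = complement:
  1. A     = {d}
  2. kA    = {a,b,d}
  3. cA    = {a,b}
  4. ckA   = ∅
k, c of each give nothing new

4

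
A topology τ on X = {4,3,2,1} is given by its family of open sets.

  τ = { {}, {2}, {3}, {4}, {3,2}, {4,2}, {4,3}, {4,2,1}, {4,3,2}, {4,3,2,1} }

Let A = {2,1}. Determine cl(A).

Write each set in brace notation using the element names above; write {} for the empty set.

{2,1}

cl via duality: int({4,3}) = {4,3}, so X∖{4,3} = {2,1}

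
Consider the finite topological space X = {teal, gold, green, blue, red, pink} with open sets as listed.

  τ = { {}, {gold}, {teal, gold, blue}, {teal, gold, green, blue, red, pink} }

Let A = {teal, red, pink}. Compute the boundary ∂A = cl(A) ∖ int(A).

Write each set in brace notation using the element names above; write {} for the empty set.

{teal, green, blue, red, pink}

interior: largest open inside A is {} (from {})
cl via duality: int({gold, green, blue}) = {gold}, so X∖{gold} = {teal, green, blue, red, pink}
cl∖int = {teal, green, blue, red, pink}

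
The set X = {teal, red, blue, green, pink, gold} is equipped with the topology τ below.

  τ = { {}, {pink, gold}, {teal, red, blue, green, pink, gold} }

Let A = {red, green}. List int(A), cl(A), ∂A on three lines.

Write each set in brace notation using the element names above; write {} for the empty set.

int(A) = {}
cl(A)  = {teal, red, blue, green}
∂A     = {teal, red, blue, green}

opens ⊆ A: {}; union → int = {}
complement {teal, blue, pink, gold}; its interior {pink, gold}; cl(A) = X∖{pink, gold} = {teal, red, blue, green}
boundary = {teal, red, blue, green} ∖ {} = {teal, red, blue, green}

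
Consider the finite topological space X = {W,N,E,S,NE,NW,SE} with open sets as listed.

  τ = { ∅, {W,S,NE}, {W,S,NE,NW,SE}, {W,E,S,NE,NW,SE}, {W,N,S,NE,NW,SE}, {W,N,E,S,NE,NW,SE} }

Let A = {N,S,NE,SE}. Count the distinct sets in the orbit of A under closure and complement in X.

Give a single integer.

complement {W,E,NW}; its interior ∅; cl(A) = X∖∅ = {W,N,E,S,NE,NW,SE}
With k = closure, c = complement:
  1. A     = {N,S,NE,SE}
  2. kA    = {W,N,E,S,NE,NW,SE}
  3. cA    = {W,E,NW}
  4. ckA   = ∅
k, c of each give nothing new

4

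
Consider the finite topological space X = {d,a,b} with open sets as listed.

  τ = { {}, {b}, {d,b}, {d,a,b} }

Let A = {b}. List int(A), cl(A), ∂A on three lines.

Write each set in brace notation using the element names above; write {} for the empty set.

U open, U⊆A: {}, {b}. int(A) = ⋃ = {b}
X∖A={d,a}, int(X∖A)={}, hence cl(A)={d,a,b}
∂A: remove int from cl → {d,a}

int(A) = {b}
cl(A)  = {d,a,b}
∂A     = {d,a}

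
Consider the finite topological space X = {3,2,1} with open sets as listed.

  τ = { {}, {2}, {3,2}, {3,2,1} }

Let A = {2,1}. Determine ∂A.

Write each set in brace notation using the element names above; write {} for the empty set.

open subsets of A: {}, {2}; so int(A) = {2}
closure: X∖int(X∖A) = X∖{} = {3,2,1}
∂A = {3,2,1} minus {2} = {3,1}

{3,1}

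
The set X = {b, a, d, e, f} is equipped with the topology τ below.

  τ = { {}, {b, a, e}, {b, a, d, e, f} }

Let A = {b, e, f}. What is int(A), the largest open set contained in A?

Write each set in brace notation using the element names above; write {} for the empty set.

{}

U open, U⊆A: {}. int(A) = ⋃ = {}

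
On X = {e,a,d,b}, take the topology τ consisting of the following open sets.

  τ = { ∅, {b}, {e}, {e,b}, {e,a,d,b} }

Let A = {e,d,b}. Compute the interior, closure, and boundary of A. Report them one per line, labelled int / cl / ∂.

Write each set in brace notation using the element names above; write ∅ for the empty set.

int(A) = {e,b}
cl(A)  = {e,a,d,b}
∂A     = {a,d}

open subsets of A: ∅, {e}, {b}, {e,b}; so int(A) = {e,b}
closure: X∖int(X∖A) = X∖∅ = {e,a,d,b}
∂A = {e,a,d,b} minus {e,b} = {a,d}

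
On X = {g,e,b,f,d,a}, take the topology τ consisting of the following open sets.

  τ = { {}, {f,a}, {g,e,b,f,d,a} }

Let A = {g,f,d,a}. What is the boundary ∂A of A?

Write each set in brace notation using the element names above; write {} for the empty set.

{g,e,b,d}

interior: largest open inside A is {f,a} (from {}, {f,a})
cl via duality: int({e,b}) = {}, so X∖{} = {g,e,b,f,d,a}
cl∖int = {g,e,b,d}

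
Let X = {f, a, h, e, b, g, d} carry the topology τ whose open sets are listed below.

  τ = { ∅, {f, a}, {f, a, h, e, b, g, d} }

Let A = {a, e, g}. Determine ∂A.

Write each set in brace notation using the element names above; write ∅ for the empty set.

opens ⊆ A: ∅; union → int = ∅
complement {f, h, b, d}; its interior ∅; cl(A) = X∖∅ = {f, a, h, e, b, g, d}
boundary = {f, a, h, e, b, g, d} ∖ ∅ = {f, a, h, e, b, g, d}

{f, a, h, e, b, g, d}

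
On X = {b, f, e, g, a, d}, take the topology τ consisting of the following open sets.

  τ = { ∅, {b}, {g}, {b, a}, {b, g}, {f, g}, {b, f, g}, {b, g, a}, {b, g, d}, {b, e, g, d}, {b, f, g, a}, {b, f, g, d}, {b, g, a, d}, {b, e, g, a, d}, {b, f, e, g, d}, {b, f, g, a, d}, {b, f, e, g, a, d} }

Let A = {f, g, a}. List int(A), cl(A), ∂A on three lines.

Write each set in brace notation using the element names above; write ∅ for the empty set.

int(A) = {f, g}
cl(A)  = {f, e, g, a, d}
∂A     = {e, a, d}

U open, U⊆A: ∅, {g}, {f, g}. int(A) = ⋃ = {f, g}
X∖A={b, e, d}, int(X∖A)={b}, hence cl(A)={f, e, g, a, d}
∂A: remove int from cl → {e, a, d}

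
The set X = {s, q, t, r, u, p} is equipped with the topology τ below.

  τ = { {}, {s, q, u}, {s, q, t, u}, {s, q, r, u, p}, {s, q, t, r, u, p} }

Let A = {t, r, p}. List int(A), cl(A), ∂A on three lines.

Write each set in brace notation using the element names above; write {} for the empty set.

open subsets of A: {}; so int(A) = {}
closure: X∖int(X∖A) = X∖{s, q, u} = {t, r, p}
∂A = {t, r, p} minus {} = {t, r, p}

int(A) = {}
cl(A)  = {t, r, p}
∂A     = {t, r, p}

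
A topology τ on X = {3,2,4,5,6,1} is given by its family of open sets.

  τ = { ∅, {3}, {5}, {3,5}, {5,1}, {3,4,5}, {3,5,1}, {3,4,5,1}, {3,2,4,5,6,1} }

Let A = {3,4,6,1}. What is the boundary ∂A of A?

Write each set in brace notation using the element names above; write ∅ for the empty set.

U open, U⊆A: ∅, {3}. int(A) = ⋃ = {3}
X∖A={2,5}, int(X∖A)={5}, hence cl(A)={3,2,4,6,1}
∂A: remove int from cl → {2,4,6,1}

{2,4,6,1}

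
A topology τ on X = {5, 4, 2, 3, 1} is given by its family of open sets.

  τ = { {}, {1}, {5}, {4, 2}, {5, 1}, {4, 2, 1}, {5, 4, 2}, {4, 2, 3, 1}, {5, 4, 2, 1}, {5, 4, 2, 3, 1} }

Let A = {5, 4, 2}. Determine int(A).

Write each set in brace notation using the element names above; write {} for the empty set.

{5, 4, 2}

opens ⊆ A: {}, {5}, {4, 2}, {5, 4, 2}; union → int = {5, 4, 2}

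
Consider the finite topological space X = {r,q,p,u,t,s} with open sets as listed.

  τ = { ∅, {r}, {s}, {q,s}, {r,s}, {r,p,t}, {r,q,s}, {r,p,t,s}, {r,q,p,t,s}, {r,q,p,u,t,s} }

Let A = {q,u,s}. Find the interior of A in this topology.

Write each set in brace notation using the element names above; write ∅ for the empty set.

{q,s}

U open, U⊆A: ∅, {s}, {q,s}. int(A) = ⋃ = {q,s}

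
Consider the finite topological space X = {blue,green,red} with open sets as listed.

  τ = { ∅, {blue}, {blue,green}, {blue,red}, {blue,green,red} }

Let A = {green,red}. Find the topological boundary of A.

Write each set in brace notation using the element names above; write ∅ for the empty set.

{green,red}

opens ⊆ A: ∅; union → int = ∅
complement {blue}; its interior {blue}; cl(A) = X∖{blue} = {green,red}
boundary = {green,red} ∖ ∅ = {green,red}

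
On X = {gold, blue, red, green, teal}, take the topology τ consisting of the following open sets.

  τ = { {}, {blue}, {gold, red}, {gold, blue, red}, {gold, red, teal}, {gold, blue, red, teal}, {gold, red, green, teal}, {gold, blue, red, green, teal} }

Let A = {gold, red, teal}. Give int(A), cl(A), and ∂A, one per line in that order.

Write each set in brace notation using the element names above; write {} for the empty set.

int(A) = {gold, red, teal}
cl(A)  = {gold, red, green, teal}
∂A     = {green}

interior: largest open inside A is {gold, red, teal} (from {}, {gold, red}, {gold, red, teal})
cl via duality: int({blue, green}) = {blue}, so X∖{blue} = {gold, red, green, teal}
cl∖int = {green}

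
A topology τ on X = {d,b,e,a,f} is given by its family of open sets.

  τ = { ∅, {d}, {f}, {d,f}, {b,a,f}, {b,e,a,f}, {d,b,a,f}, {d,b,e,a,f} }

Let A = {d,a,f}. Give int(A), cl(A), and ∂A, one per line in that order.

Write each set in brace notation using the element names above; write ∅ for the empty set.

interior: largest open inside A is {d,f} (from ∅, {f}, {d}, {d,f})
cl via duality: int({b,e}) = ∅, so X∖∅ = {d,b,e,a,f}
cl∖int = {b,e,a}

int(A) = {d,f}
cl(A)  = {d,b,e,a,f}
∂A     = {b,e,a}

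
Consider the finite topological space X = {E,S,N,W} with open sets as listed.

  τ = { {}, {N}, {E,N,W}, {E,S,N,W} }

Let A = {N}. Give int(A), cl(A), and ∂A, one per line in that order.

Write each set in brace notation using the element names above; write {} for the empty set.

opens ⊆ A: {}, {N}; union → int = {N}
complement {E,S,W}; its interior {}; cl(A) = X∖{} = {E,S,N,W}
boundary = {E,S,N,W} ∖ {N} = {E,S,W}

int(A) = {N}
cl(A)  = {E,S,N,W}
∂A     = {E,S,W}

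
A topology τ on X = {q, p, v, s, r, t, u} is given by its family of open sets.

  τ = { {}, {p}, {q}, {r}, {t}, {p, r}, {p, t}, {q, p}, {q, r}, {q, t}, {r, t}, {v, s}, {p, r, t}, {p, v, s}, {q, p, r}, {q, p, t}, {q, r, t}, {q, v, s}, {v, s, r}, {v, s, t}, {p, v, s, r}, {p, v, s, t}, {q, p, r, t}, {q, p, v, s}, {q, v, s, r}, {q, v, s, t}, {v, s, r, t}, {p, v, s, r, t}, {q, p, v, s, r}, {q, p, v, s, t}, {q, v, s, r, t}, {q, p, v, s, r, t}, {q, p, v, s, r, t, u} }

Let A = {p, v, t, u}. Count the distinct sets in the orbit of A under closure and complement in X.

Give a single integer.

X∖A={q, s, r}, int(X∖A)={q, r}, hence cl(A)={p, v, s, t, u}
Orbit (k=closure, c=complement):
  1. A     = {p, v, t, u}
  2. kA    = {p, v, s, t, u}
  3. cA    = {q, s, r}
  4. ckA   = {q, r}
  5. kcA   = {q, v, s, r, u}
  6. kckA  = {q, r, u}
  7. ckcA  = {p, t}
  8. ckckA = {p, v, s, t}
  9. kckcA = {p, t, u}
  10. ckckcA = {q, v, s, r}
(closed under both — stop)

10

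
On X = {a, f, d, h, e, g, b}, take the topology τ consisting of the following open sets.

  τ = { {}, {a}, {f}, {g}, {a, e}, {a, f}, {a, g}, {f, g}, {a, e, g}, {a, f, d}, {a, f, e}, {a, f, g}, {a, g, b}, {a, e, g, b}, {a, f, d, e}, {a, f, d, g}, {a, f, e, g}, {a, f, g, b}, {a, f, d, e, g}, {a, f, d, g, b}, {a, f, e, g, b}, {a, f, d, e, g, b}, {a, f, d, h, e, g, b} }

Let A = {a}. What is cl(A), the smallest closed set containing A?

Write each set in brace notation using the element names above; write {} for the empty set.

{a, d, h, e, b}

X∖A={f, d, h, e, g, b}, int(X∖A)={f, g}, hence cl(A)={a, d, h, e, b}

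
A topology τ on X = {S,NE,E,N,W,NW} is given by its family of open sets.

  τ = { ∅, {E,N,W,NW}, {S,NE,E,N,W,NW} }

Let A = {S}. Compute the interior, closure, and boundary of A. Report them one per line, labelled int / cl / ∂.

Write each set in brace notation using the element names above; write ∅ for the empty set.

interior: largest open inside A is ∅ (from ∅)
cl via duality: int({NE,E,N,W,NW}) = {E,N,W,NW}, so X∖{E,N,W,NW} = {S,NE}
cl∖int = {S,NE}

int(A) = ∅
cl(A)  = {S,NE}
∂A     = {S,NE}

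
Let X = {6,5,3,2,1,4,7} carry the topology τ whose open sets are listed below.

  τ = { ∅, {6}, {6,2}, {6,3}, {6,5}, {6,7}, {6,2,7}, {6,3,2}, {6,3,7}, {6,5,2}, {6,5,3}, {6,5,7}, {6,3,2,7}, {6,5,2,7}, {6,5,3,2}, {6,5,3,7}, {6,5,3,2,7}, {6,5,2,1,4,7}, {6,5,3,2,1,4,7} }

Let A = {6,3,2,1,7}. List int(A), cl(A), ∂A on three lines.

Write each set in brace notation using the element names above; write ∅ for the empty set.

int(A) = {6,3,2,7}
cl(A)  = {6,5,3,2,1,4,7}
∂A     = {5,1,4}

U open, U⊆A: ∅, {6}, {6,7}, {6,3}, {6,2}, {6,3,7}, {6,3,2}, {6,2,7}, {6,3,2,7}. int(A) = ⋃ = {6,3,2,7}
X∖A={5,4}, int(X∖A)=∅, hence cl(A)={6,5,3,2,1,4,7}
∂A: remove int from cl → {5,1,4}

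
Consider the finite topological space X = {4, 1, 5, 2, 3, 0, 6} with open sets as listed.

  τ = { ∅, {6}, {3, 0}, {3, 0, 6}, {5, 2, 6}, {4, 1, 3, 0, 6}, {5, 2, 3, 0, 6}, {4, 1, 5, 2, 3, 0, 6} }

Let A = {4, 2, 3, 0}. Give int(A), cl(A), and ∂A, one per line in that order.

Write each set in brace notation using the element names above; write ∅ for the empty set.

int(A) = {3, 0}
cl(A)  = {4, 1, 5, 2, 3, 0}
∂A     = {4, 1, 5, 2}

open subsets of A: ∅, {3, 0}; so int(A) = {3, 0}
closure: X∖int(X∖A) = X∖{6} = {4, 1, 5, 2, 3, 0}
∂A = {4, 1, 5, 2, 3, 0} minus {3, 0} = {4, 1, 5, 2}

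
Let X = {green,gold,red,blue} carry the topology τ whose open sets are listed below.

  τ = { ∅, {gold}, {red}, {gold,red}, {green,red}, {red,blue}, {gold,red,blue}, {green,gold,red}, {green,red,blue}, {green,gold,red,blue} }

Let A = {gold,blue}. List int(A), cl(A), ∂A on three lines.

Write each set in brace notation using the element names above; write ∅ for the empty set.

int(A) = {gold}
cl(A)  = {gold,blue}
∂A     = {blue}

U open, U⊆A: ∅, {gold}. int(A) = ⋃ = {gold}
X∖A={green,red}, int(X∖A)={green,red}, hence cl(A)={gold,blue}
∂A: remove int from cl → {blue}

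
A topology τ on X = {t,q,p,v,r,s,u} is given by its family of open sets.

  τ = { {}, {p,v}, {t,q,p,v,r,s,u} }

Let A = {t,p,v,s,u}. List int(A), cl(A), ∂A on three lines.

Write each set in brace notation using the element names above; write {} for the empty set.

int(A) = {p,v}
cl(A)  = {t,q,p,v,r,s,u}
∂A     = {t,q,r,s,u}

U open, U⊆A: {}, {p,v}. int(A) = ⋃ = {p,v}
X∖A={q,r}, int(X∖A)={}, hence cl(A)={t,q,p,v,r,s,u}
∂A: remove int from cl → {t,q,r,s,u}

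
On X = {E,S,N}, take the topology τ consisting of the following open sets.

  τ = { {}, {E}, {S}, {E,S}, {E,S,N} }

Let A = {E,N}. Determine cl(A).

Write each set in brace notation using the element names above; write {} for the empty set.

{E,N}

cl via duality: int({S}) = {S}, so X∖{S} = {E,N}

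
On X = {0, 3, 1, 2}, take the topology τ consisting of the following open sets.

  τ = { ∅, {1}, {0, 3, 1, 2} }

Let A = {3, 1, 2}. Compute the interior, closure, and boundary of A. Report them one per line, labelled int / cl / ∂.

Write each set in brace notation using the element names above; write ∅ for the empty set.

int(A) = {1}
cl(A)  = {0, 3, 1, 2}
∂A     = {0, 3, 2}

open subsets of A: ∅, {1}; so int(A) = {1}
closure: X∖int(X∖A) = X∖∅ = {0, 3, 1, 2}
∂A = {0, 3, 1, 2} minus {1} = {0, 3, 2}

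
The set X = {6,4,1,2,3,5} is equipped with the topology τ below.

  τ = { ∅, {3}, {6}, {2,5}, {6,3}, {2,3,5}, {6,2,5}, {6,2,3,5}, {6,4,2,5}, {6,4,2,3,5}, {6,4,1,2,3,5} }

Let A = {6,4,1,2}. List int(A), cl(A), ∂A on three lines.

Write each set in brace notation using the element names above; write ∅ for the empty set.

U open, U⊆A: ∅, {6}. int(A) = ⋃ = {6}
X∖A={3,5}, int(X∖A)={3}, hence cl(A)={6,4,1,2,5}
∂A: remove int from cl → {4,1,2,5}

int(A) = {6}
cl(A)  = {6,4,1,2,5}
∂A     = {4,1,2,5}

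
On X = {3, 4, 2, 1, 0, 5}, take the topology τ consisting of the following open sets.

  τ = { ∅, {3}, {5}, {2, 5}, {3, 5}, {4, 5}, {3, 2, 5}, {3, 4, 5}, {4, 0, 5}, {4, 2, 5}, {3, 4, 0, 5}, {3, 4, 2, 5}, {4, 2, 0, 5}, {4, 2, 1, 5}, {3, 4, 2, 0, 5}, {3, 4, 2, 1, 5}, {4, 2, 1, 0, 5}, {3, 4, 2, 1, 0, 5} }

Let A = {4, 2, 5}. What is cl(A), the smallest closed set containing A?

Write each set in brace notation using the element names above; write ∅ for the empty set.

{4, 2, 1, 0, 5}

complement {3, 1, 0}; its interior {3}; cl(A) = X∖{3} = {4, 2, 1, 0, 5}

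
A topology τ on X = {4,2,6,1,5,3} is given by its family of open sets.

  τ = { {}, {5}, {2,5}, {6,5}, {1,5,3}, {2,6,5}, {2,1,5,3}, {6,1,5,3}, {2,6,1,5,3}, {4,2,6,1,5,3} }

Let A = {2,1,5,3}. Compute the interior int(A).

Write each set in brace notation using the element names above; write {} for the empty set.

interior: largest open inside A is {2,1,5,3} (from {}, {5}, {2,5}, {1,5,3}, {2,1,5,3})

{2,1,5,3}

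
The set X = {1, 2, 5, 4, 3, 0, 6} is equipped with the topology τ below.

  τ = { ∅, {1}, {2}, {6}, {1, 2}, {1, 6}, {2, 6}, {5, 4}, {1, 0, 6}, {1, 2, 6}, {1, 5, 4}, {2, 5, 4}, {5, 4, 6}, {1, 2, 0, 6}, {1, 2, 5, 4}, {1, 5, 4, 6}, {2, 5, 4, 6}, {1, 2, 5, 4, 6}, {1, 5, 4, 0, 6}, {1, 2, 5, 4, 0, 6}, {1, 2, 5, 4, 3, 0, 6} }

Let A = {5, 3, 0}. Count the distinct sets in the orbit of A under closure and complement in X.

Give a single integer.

10

closure: X∖int(X∖A) = X∖{1, 2, 6} = {5, 4, 3, 0}
Let k=closure and c=complement:
  1. A     = {5, 3, 0}
  2. kA    = {5, 4, 3, 0}
  3. cA    = {1, 2, 4, 6}
  4. ckA   = {1, 2, 6}
  5. kcA   = {1, 2, 5, 4, 3, 0, 6}
  6. kckA  = {1, 2, 3, 0, 6}
  7. ckcA  = ∅
  8. ckckA = {5, 4}
  9. kckckA = {5, 4, 3}
  10. ckckckA = {1, 2, 0, 6}
— saturated at 10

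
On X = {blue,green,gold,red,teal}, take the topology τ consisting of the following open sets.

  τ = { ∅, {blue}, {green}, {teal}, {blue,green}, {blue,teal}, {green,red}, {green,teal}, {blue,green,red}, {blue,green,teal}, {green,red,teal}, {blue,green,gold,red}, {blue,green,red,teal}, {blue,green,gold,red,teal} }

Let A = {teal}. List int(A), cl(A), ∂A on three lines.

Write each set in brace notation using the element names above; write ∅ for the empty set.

interior: largest open inside A is {teal} (from ∅, {teal})
cl via duality: int({blue,green,gold,red}) = {blue,green,gold,red}, so X∖{blue,green,gold,red} = {teal}
cl∖int = ∅

int(A) = {teal}
cl(A)  = {teal}
∂A     = ∅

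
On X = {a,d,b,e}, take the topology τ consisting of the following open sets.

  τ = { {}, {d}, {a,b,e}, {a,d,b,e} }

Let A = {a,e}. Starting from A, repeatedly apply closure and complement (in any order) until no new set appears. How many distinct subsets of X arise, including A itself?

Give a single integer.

closure: X∖int(X∖A) = X∖{d} = {a,b,e}
Let k=closure and c=complement:
  1. A     = {a,e}
  2. kA    = {a,b,e}
  3. cA    = {d,b}
  4. ckA   = {d}
  5. kcA   = {a,d,b,e}
  6. ckcA  = {}
— saturated at 6

6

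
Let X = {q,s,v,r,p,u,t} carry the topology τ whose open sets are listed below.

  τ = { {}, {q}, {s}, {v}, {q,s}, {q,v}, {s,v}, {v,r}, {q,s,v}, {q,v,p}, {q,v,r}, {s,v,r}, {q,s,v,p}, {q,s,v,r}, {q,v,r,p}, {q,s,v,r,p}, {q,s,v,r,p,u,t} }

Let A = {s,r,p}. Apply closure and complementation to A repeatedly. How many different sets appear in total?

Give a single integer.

8

X∖A={q,v,u,t}, int(X∖A)={q,v}, hence cl(A)={s,r,p,u,t}
Orbit (k=closure, c=complement):
  1. A     = {s,r,p}
  2. kA    = {s,r,p,u,t}
  3. cA    = {q,v,u,t}
  4. ckA   = {q,v}
  5. kcA   = {q,v,r,p,u,t}
  6. ckcA  = {s}
  7. kckcA = {s,u,t}
  8. ckckcA = {q,v,r,p}
(closed under both — stop)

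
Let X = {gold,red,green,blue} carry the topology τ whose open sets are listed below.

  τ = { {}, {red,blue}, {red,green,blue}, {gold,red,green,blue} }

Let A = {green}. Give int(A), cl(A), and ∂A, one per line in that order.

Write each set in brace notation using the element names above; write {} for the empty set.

int(A) = {}
cl(A)  = {gold,green}
∂A     = {gold,green}

U open, U⊆A: {}. int(A) = ⋃ = {}
X∖A={gold,red,blue}, int(X∖A)={red,blue}, hence cl(A)={gold,green}
∂A: remove int from cl → {gold,green}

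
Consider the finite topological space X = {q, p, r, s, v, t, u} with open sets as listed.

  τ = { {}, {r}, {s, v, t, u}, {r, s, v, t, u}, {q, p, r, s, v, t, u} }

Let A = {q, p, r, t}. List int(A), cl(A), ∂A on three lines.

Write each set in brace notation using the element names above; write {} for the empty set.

int(A) = {r}
cl(A)  = {q, p, r, s, v, t, u}
∂A     = {q, p, s, v, t, u}

interior: largest open inside A is {r} (from {}, {r})
cl via duality: int({s, v, u}) = {}, so X∖{} = {q, p, r, s, v, t, u}
cl∖int = {q, p, s, v, t, u}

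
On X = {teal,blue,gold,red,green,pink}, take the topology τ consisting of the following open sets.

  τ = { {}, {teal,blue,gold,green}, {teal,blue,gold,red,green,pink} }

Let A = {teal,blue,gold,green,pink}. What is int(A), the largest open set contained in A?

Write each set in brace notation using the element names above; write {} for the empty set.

{teal,blue,gold,green}

interior: largest open inside A is {teal,blue,gold,green} (from {}, {teal,blue,gold,green})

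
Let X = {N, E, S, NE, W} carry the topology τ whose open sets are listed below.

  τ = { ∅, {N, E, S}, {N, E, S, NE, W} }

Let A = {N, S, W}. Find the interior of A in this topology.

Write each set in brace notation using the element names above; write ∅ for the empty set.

interior: largest open inside A is ∅ (from ∅)

∅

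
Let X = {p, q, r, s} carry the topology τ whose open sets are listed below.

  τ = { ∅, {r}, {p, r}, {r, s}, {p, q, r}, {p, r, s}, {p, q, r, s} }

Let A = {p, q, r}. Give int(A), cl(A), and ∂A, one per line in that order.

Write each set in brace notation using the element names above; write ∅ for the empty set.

int(A) = {p, q, r}
cl(A)  = {p, q, r, s}
∂A     = {s}

U open, U⊆A: ∅, {r}, {p, r}, {p, q, r}. int(A) = ⋃ = {p, q, r}
X∖A={s}, int(X∖A)=∅, hence cl(A)={p, q, r, s}
∂A: remove int from cl → {s}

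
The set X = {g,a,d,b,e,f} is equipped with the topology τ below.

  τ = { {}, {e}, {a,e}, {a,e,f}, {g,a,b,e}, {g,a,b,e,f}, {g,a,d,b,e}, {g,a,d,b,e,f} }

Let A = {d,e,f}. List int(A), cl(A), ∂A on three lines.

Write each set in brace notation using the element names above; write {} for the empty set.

opens ⊆ A: {}, {e}; union → int = {e}
complement {g,a,b}; its interior {}; cl(A) = X∖{} = {g,a,d,b,e,f}
boundary = {g,a,d,b,e,f} ∖ {e} = {g,a,d,b,f}

int(A) = {e}
cl(A)  = {g,a,d,b,e,f}
∂A     = {g,a,d,b,f}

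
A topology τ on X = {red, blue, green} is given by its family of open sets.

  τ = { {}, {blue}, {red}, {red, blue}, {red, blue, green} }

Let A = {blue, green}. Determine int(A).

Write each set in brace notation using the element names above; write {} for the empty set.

{blue}

opens ⊆ A: {}, {blue}; union → int = {blue}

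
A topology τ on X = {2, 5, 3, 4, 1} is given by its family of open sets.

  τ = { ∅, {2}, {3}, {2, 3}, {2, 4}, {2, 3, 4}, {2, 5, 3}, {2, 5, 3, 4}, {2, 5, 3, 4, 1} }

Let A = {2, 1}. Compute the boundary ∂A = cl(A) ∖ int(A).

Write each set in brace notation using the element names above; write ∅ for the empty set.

{5, 4, 1}

opens ⊆ A: ∅, {2}; union → int = {2}
complement {5, 3, 4}; its interior {3}; cl(A) = X∖{3} = {2, 5, 4, 1}
boundary = {2, 5, 4, 1} ∖ {2} = {5, 4, 1}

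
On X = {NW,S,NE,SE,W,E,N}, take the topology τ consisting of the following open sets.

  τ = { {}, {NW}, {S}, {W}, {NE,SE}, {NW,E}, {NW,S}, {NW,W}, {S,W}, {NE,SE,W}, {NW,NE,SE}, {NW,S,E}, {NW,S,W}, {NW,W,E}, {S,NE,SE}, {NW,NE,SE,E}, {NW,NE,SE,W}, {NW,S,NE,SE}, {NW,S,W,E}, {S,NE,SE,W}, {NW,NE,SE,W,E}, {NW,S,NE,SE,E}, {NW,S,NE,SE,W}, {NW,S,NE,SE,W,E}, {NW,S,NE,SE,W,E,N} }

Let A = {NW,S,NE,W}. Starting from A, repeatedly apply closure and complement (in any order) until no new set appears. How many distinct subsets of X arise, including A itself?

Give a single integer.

closure: X∖int(X∖A) = X∖{} = {NW,S,NE,SE,W,E,N}
Let k=closure and c=complement:
  1. A     = {NW,S,NE,W}
  2. kA    = {NW,S,NE,SE,W,E,N}
  3. cA    = {SE,E,N}
  4. ckA   = {}
  5. kcA   = {NE,SE,E,N}
  6. ckcA  = {NW,S,W}
  7. kckcA = {NW,S,W,E,N}
  8. ckckcA = {NE,SE}
  9. kckckcA = {NE,SE,N}
  10. ckckckcA = {NW,S,W,E}
— saturated at 10

10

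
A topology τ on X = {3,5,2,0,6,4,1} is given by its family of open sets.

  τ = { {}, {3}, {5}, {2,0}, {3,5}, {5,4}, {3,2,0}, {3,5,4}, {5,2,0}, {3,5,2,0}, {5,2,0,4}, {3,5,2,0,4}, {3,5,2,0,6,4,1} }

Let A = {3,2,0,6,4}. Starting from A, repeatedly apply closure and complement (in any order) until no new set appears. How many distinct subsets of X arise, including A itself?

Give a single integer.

complement {5,1}; its interior {5}; cl(A) = X∖{5} = {3,2,0,6,4,1}
With k = closure, c = complement:
  1. A     = {3,2,0,6,4}
  2. kA    = {3,2,0,6,4,1}
  3. cA    = {5,1}
  4. ckA   = {5}
  5. kcA   = {5,6,4,1}
  6. ckcA  = {3,2,0}
  7. kckcA = {3,2,0,6,1}
  8. ckckcA = {5,4}
k, c of each give nothing new

8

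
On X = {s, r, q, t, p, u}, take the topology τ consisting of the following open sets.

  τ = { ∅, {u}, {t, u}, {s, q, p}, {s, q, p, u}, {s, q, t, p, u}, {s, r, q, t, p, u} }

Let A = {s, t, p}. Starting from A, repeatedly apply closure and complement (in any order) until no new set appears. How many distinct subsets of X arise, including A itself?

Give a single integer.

10

closure: X∖int(X∖A) = X∖{u} = {s, r, q, t, p}
Let k=closure and c=complement:
  1. A     = {s, t, p}
  2. kA    = {s, r, q, t, p}
  3. cA    = {r, q, u}
  4. ckA   = {u}
  5. kcA   = {s, r, q, t, p, u}
  6. kckA  = {r, t, u}
  7. ckcA  = ∅
  8. ckckA = {s, q, p}
  9. kckckA = {s, r, q, p}
  10. ckckckA = {t, u}
— saturated at 10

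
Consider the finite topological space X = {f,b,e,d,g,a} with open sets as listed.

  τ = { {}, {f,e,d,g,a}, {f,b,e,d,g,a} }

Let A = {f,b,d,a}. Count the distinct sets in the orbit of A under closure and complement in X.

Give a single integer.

X∖A={e,g}, int(X∖A)={}, hence cl(A)={f,b,e,d,g,a}
Orbit (k=closure, c=complement):
  1. A     = {f,b,d,a}
  2. kA    = {f,b,e,d,g,a}
  3. cA    = {e,g}
  4. ckA   = {}
(closed under both — stop)

4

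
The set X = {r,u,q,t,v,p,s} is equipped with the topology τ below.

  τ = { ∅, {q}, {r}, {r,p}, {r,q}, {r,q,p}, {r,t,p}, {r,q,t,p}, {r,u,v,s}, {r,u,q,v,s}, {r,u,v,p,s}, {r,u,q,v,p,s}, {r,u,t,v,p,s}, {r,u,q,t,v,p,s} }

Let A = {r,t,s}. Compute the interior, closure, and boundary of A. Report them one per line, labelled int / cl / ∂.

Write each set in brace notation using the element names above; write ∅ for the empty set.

int(A) = {r}
cl(A)  = {r,u,t,v,p,s}
∂A     = {u,t,v,p,s}

opens ⊆ A: ∅, {r}; union → int = {r}
complement {u,q,v,p}; its interior {q}; cl(A) = X∖{q} = {r,u,t,v,p,s}
boundary = {r,u,t,v,p,s} ∖ {r} = {u,t,v,p,s}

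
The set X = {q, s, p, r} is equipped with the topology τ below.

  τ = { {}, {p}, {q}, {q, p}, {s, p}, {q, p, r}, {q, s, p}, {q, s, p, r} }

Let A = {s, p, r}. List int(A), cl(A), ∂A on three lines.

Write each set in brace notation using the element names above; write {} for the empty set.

open subsets of A: {}, {p}, {s, p}; so int(A) = {s, p}
closure: X∖int(X∖A) = X∖{q} = {s, p, r}
∂A = {s, p, r} minus {s, p} = {r}

int(A) = {s, p}
cl(A)  = {s, p, r}
∂A     = {r}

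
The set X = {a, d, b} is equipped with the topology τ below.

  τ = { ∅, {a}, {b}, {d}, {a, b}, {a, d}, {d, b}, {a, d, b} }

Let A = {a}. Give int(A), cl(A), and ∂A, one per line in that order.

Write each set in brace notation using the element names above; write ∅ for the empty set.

int(A) = {a}
cl(A)  = {a}
∂A     = ∅

open subsets of A: ∅, {a}; so int(A) = {a}
closure: X∖int(X∖A) = X∖{d, b} = {a}
∂A = {a} minus {a} = ∅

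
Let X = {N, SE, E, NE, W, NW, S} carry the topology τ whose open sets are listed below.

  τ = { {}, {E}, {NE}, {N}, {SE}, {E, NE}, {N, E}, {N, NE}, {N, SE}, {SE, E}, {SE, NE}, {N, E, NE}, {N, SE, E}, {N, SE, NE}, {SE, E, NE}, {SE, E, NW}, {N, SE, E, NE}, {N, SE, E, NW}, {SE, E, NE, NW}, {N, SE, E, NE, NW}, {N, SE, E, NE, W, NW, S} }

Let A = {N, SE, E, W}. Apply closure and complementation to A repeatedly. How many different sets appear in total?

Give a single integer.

8

complement {NE, NW, S}; its interior {NE}; cl(A) = X∖{NE} = {N, SE, E, W, NW, S}
With k = closure, c = complement:
  1. A     = {N, SE, E, W}
  2. kA    = {N, SE, E, W, NW, S}
  3. cA    = {NE, NW, S}
  4. ckA   = {NE}
  5. kcA   = {NE, W, NW, S}
  6. kckA  = {NE, W, S}
  7. ckcA  = {N, SE, E}
  8. ckckA = {N, SE, E, NW}
k, c of each give nothing new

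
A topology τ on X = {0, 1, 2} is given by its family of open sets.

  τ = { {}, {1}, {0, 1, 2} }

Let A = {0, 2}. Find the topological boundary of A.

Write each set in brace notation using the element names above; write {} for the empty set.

{0, 2}

U open, U⊆A: {}. int(A) = ⋃ = {}
X∖A={1}, int(X∖A)={1}, hence cl(A)={0, 2}
∂A: remove int from cl → {0, 2}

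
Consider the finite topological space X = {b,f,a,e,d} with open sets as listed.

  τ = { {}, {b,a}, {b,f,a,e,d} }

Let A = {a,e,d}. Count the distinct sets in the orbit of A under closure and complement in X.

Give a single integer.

X∖A={b,f}, int(X∖A)={}, hence cl(A)={b,f,a,e,d}
Orbit (k=closure, c=complement):
  1. A     = {a,e,d}
  2. kA    = {b,f,a,e,d}
  3. cA    = {b,f}
  4. ckA   = {}
(closed under both — stop)

4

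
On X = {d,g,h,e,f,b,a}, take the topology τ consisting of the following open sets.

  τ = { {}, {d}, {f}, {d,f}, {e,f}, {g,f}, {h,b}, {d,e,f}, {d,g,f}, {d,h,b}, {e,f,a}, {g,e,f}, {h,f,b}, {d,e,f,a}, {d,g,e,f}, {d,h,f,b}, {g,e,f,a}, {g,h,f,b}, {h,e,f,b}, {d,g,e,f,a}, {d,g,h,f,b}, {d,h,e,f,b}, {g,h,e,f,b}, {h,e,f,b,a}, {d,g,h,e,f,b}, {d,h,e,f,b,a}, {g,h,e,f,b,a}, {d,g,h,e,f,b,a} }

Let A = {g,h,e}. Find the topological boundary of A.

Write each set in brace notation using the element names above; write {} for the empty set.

{g,h,e,b,a}

opens ⊆ A: {}; union → int = {}
complement {d,f,b,a}; its interior {d,f}; cl(A) = X∖{d,f} = {g,h,e,b,a}
boundary = {g,h,e,b,a} ∖ {} = {g,h,e,b,a}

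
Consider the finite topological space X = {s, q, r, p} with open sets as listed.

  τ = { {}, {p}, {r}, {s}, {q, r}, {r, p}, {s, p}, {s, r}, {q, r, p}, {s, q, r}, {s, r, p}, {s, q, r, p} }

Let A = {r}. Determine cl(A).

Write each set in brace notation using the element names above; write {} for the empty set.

{q, r}

complement {s, q, p}; its interior {s, p}; cl(A) = X∖{s, p} = {q, r}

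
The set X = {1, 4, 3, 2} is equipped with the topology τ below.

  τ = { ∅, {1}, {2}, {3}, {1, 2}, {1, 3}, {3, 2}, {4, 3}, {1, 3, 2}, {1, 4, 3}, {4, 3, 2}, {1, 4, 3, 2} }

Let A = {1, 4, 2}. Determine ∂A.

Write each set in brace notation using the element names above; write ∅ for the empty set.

open subsets of A: ∅, {2}, {1}, {1, 2}; so int(A) = {1, 2}
closure: X∖int(X∖A) = X∖{3} = {1, 4, 2}
∂A = {1, 4, 2} minus {1, 2} = {4}

{4}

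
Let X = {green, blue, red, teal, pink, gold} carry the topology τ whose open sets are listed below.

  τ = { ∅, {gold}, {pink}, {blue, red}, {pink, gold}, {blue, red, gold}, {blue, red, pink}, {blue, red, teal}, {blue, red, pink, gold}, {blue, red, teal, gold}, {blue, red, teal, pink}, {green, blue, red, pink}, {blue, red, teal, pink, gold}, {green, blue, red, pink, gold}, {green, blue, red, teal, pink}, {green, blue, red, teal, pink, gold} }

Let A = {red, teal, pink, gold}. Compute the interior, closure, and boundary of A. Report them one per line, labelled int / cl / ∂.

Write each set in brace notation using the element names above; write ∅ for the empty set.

U open, U⊆A: ∅, {gold}, {pink}, {pink, gold}. int(A) = ⋃ = {pink, gold}
X∖A={green, blue}, int(X∖A)=∅, hence cl(A)={green, blue, red, teal, pink, gold}
∂A: remove int from cl → {green, blue, red, teal}

int(A) = {pink, gold}
cl(A)  = {green, blue, red, teal, pink, gold}
∂A     = {green, blue, red, teal}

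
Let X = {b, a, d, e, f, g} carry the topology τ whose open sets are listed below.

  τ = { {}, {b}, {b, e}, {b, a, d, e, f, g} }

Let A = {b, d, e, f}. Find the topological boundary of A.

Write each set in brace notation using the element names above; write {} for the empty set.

{a, d, f, g}

U open, U⊆A: {}, {b}, {b, e}. int(A) = ⋃ = {b, e}
X∖A={a, g}, int(X∖A)={}, hence cl(A)={b, a, d, e, f, g}
∂A: remove int from cl → {a, d, f, g}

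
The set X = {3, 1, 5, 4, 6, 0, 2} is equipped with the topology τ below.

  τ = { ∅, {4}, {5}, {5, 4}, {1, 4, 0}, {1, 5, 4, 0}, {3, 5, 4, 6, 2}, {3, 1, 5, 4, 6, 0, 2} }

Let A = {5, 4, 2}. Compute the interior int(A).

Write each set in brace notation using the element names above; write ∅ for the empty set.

{5, 4}

opens ⊆ A: ∅, {4}, {5}, {5, 4}; union → int = {5, 4}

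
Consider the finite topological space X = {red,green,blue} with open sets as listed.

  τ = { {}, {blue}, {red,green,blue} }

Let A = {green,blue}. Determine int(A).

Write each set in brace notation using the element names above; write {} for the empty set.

U open, U⊆A: {}, {blue}. int(A) = ⋃ = {blue}

{blue}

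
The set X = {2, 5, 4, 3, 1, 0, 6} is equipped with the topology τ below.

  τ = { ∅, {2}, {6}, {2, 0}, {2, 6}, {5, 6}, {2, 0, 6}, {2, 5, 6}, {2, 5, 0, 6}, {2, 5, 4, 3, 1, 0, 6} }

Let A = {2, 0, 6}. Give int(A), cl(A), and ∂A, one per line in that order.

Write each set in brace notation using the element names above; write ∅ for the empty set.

int(A) = {2, 0, 6}
cl(A)  = {2, 5, 4, 3, 1, 0, 6}
∂A     = {5, 4, 3, 1}

opens ⊆ A: ∅, {2}, {6}, {2, 0}, {2, 6}, {2, 0, 6}; union → int = {2, 0, 6}
complement {5, 4, 3, 1}; its interior ∅; cl(A) = X∖∅ = {2, 5, 4, 3, 1, 0, 6}
boundary = {2, 5, 4, 3, 1, 0, 6} ∖ {2, 0, 6} = {5, 4, 3, 1}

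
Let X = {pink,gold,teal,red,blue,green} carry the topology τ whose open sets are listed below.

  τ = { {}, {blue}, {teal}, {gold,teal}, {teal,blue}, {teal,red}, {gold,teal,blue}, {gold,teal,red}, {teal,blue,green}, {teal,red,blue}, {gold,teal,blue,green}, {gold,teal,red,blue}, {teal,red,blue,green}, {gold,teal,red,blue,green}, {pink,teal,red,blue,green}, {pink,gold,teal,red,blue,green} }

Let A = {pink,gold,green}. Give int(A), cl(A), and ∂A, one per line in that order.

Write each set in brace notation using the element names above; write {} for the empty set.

int(A) = {}
cl(A)  = {pink,gold,green}
∂A     = {pink,gold,green}

opens ⊆ A: {}; union → int = {}
complement {teal,red,blue}; its interior {teal,red,blue}; cl(A) = X∖{teal,red,blue} = {pink,gold,green}
boundary = {pink,gold,green} ∖ {} = {pink,gold,green}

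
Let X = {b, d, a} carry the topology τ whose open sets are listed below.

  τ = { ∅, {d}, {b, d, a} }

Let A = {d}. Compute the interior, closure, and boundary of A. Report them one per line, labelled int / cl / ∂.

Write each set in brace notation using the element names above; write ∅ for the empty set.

open subsets of A: ∅, {d}; so int(A) = {d}
closure: X∖int(X∖A) = X∖∅ = {b, d, a}
∂A = {b, d, a} minus {d} = {b, a}

int(A) = {d}
cl(A)  = {b, d, a}
∂A     = {b, a}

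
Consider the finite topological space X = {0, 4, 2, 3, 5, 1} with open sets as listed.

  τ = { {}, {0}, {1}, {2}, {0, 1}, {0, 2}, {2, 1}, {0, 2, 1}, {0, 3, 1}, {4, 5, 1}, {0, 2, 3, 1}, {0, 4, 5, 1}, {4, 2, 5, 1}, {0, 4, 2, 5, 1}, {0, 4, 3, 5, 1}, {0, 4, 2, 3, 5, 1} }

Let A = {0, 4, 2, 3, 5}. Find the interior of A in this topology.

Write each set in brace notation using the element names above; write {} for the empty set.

{0, 2}

interior: largest open inside A is {0, 2} (from {}, {0}, {2}, {0, 2})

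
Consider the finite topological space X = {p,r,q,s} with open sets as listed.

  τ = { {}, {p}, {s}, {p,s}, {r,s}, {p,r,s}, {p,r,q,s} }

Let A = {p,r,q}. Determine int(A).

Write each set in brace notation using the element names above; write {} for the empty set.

U open, U⊆A: {}, {p}. int(A) = ⋃ = {p}

{p}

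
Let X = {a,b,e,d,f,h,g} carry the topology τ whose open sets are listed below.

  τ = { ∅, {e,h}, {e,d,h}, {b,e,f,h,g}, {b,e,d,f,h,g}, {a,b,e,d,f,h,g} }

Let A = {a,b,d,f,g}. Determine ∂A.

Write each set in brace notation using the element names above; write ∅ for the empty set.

U open, U⊆A: ∅. int(A) = ⋃ = ∅
X∖A={e,h}, int(X∖A)={e,h}, hence cl(A)={a,b,d,f,g}
∂A: remove int from cl → {a,b,d,f,g}

{a,b,d,f,g}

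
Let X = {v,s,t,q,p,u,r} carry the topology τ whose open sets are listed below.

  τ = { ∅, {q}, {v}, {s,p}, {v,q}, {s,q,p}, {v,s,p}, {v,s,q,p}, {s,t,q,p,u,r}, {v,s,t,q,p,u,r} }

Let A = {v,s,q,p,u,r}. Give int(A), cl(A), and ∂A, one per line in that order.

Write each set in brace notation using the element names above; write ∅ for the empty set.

opens ⊆ A: ∅, {q}, {v}, {s,p}, {v,q}, {v,s,p}, {s,q,p}, {v,s,q,p}; union → int = {v,s,q,p}
complement {t}; its interior ∅; cl(A) = X∖∅ = {v,s,t,q,p,u,r}
boundary = {v,s,t,q,p,u,r} ∖ {v,s,q,p} = {t,u,r}

int(A) = {v,s,q,p}
cl(A)  = {v,s,t,q,p,u,r}
∂A     = {t,u,r}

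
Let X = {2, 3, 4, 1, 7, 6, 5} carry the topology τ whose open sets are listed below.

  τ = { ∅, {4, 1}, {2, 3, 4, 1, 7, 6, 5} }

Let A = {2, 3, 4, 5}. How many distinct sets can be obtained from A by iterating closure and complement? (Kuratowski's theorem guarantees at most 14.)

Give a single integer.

4

closure: X∖int(X∖A) = X∖∅ = {2, 3, 4, 1, 7, 6, 5}
Let k=closure and c=complement:
  1. A     = {2, 3, 4, 5}
  2. kA    = {2, 3, 4, 1, 7, 6, 5}
  3. cA    = {1, 7, 6}
  4. ckA   = ∅
— saturated at 4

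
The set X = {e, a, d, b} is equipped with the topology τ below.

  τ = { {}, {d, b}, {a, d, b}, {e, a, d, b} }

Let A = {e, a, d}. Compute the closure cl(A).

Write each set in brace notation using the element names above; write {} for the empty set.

complement {b}; its interior {}; cl(A) = X∖{} = {e, a, d, b}

{e, a, d, b}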